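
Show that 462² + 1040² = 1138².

Compute a² + b²:
462² + 1040² = 213444 + 1081600 = 1295044
Compute c²:
1138² = 1295044
Since 1295044 = 1295044, it is a Pythagorean triple.

Yes, it is a Pythagorean triple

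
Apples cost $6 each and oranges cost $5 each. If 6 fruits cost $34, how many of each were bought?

Let a = apples, o = oranges.
a + o = 6
6a + 5o = 34
Substitute o = 6 - a:
6a + 5(6 - a) = 34
(6 - 5)a = 34 - 30
1a = 4
a = 4, o = 6 - 4 = 2

Apples: 4, Oranges: 2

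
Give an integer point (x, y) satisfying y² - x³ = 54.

Try small integer x values and check whether x³ + 54 is a perfect square.
x = 3: x³ + 54 = 3³ + 54 = 27 + 54 = 81
Is 81 a perfect square? 9² = 81 ✓
So (x, y) = (3, -9) is a solution.

x = 3, y = -9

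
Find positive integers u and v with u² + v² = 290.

We need to find integers u, v > 0 such that u² + v² = 290.
Trying u = 1: v² = 290 - 1² = 290 - 1 = 289
v = 17
Check: 1² + 17² = 1 + 289 = 290 ✓

290 = 1² + 17²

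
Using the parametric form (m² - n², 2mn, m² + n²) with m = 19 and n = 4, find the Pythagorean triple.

a = m² - n² = 19² - 4² = 361 - 16 = 345
b = 2mn = 2·19·4 = 152
c = m² + n² = 361 + 16 = 377
Verify: 345² + 152² = 119025 + 23104 = 142129 = 377² ✓

(345, 152, 377)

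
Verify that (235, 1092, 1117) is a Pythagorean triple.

Compute a² + b² = 235² + 1092² = 55225 + 1192464 = 1247689
Compute c² = 1117² = 1247689
Since 1247689 = 1247689, confirmed.

Yes, it is a Pythagorean triple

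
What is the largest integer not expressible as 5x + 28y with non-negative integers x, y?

For two coprime denominations a and b, the Frobenius number (largest value not representable as a non-negative combination) is ab - a - b.
Here gcd(5, 28) = 1, so they are coprime.
F(5, 28) = 5·28 - 5 - 28 = 140 - 33 = 107

107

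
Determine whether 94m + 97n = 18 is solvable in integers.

Step 1: Compute gcd(94, 97).
gcd(94, 97) = 1

Step 2: Check divisibility.
Does 1 divide 18? 18 = 1 x 18, so yes.

By the theorem on linear Diophantine equations, 94m + 97n = 18 has integer solutions if and only if gcd(94, 97) divides 18. Since 1 | 18, solutions exist.

Yes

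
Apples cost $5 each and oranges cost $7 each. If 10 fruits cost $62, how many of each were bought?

Let a = apples, o = oranges.
a + o = 10
5a + 7o = 62
Substitute o = 10 - a:
5a + 7(10 - a) = 62
(5 - 7)a = 62 - 70
-2a = -8
a = 4, o = 10 - 4 = 6

Apples: 4, Oranges: 6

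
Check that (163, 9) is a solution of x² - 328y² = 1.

Compute x² = 163² = 26569
Compute 328y² = 328·9² = 328·81 = 26568
x² - 328y² = 26569 - 26568 = 1
Since this equals 1, (163, 9) is a solution.

Yes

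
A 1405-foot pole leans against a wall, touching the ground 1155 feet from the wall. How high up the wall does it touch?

The ladder, wall, and ground form a right triangle with hypotenuse 1405 and one leg 1155.
By the Pythagorean theorem: h² = 1405² - 1155² = 1974025 - 1334025 = 640000
h = √640000 = 800 feet

800 feet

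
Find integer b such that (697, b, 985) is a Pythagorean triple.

b² = c² - a² = 985² - 697² = 970225 - 485809 = 484416
b = sqrt(484416) = 696

696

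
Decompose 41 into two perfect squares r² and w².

We need to find integers r, w > 0 such that r² + w² = 41.
Trying r = 4: w² = 41 - 4² = 41 - 16 = 25
w = 5
Check: 4² + 5² = 16 + 25 = 41 ✓

41 = 4² + 5²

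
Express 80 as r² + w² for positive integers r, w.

We need to find integers r, w > 0 such that r² + w² = 80.
Trying r = 4: w² = 80 - 4² = 80 - 16 = 64
w = 8
Check: 4² + 8² = 16 + 64 = 80 ✓

80 = 4² + 8²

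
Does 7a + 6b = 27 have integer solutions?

Step 1: Compute gcd(7, 6).
gcd(7, 6) = 1

Step 2: Check divisibility.
Does 1 divide 27? 27 = 1 x 27, so yes.

By the theorem on linear Diophantine equations, 7a + 6b = 27 has integer solutions if and only if gcd(7, 6) divides 27. Since 1 | 27, solutions exist.

Yes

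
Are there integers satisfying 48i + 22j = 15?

Step 1: Compute gcd(48, 22).
gcd(48, 22) = 2

Step 2: Check divisibility.
Does 2 divide 15? 15 = 2 x 7 + 1, so no.

By the theorem on linear Diophantine equations, 48i + 22j = 15 has integer solutions if and only if gcd(48, 22) divides 15. Since 2 does not divide 15, no solutions exist.

No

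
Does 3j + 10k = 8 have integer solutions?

Step 1: Compute gcd(3, 10).
gcd(3, 10) = 1

Step 2: Check divisibility.
Does 1 divide 8? 8 = 1 x 8, so yes.

By the theorem on linear Diophantine equations, 3j + 10k = 8 has integer solutions if and only if gcd(3, 10) divides 8. Since 1 | 8, solutions exist.

Yes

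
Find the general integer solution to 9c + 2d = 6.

Step 1: Compute gcd(9, 2) = 1.
Since 1 divides 6, solutions exist.

Step 2: Find a particular solution using extended Euclidean algorithm.
We get c₀ = 6, d₀ = -24.
Check: 9*6 + 2*-24 = 6 = 6 ✓

Step 3: Write the general solution.
c = 6 + (2/1)t = 6 + 2t
d = -24 - (9/1)t = -24 - 9t
for any integer t.

c = 6 + 2t, d = -24 - 9t for integer t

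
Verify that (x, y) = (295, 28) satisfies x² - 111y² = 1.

Compute x² = 295² = 87025
Compute 111y² = 111·28² = 111·784 = 87024
x² - 111y² = 87025 - 87024 = 1
Since this equals 1, (295, 28) is a solution.

Yes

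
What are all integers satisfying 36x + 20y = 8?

Step 1: Compute gcd(36, 20) = 4.
Since 4 divides 8, solutions exist.

Step 2: Find a particular solution using extended Euclidean algorithm.
We get x₀ = -2, y₀ = 4.
Check: 36*-2 + 20*4 = 8 = 8 ✓

Step 3: Write the general solution.
x = -2 + (20/4)t = -2 + 5t
y = 4 - (36/4)t = 4 - 9t
for any integer t.

x = -2 + 5t, y = 4 - 9t for integer t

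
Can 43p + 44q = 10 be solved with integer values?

Step 1: Compute gcd(43, 44).
gcd(43, 44) = 1

Step 2: Check divisibility.
Does 1 divide 10? 10 = 1 x 10, so yes.

By the theorem on linear Diophantine equations, 43p + 44q = 10 has integer solutions if and only if gcd(43, 44) divides 10. Since 1 | 10, solutions exist.

Yes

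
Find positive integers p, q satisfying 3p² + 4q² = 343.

Try small values of p and check whether (343 - 3p²)/4 is a perfect square.
p = 9: 3·9² = 243, so 4q² = 343 - 243 = 100, giving q² = 25, q = 5.
Check: 3·9² + 4·5² = 243 + 100 = 343 ✓

p = 9, q = 5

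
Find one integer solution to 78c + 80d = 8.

Step 1: Check solvability.
gcd(78, 80) = 2
Since 2 divides 8, solutions exist.

Step 2: Apply extended Euclidean algorithm to find gcd.
We find integers such that 78*x0 + 80*y0 = 2

Step 3: Scale the particular solution.
Multiply by 8/2 = 4:
c = -4, d = 4

Step 4: Verify.
78*(-4) + 80*(4) = 8 = 8 ✓

c = -4, d = 4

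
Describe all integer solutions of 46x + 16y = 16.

Step 1: Compute gcd(46, 16) = 2.
Since 2 divides 16, solutions exist.

Step 2: Find a particular solution using extended Euclidean algorithm.
We get x₀ = -8, y₀ = 24.
Check: 46*-8 + 16*24 = 16 = 16 ✓

Step 3: Write the general solution.
x = -8 + (16/2)t = -8 + 8t
y = 24 - (46/2)t = 24 - 23t
for any integer t.

x = -8 + 8t, y = 24 - 23t for integer t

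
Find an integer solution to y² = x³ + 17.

Try small integer x values and check whether x³ + 17 is a perfect square.
x = -1: x³ + 17 = -1³ + 17 = -1 + 17 = 16
Is 16 a perfect square? 4² = 16 ✓
So (x, y) = (-1, 4) is a solution.

x = -1, y = 4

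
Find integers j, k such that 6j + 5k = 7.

Step 1: Check solvability.
gcd(6, 5) = 1
Since 1 divides 7, solutions exist.

Step 2: Apply extended Euclidean algorithm to find gcd.
We find integers such that 6*x0 + 5*y0 = 1

Step 3: Scale the particular solution.
Multiply by 7/1 = 7:
j = 7, k = -7

Step 4: Verify.
6*(7) + 5*(-7) = 7 = 7 ✓

j = 7, k = -7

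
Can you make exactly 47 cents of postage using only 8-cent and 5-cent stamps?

We need non-negative x, y with 8x + 5y = 47.
gcd(8, 5) = 1 divides 47, so integer solutions exist.
Search for a non-negative one: x = 4 gives 5y = 47 - 32 = 15, so y = 3.
Check: 8·4 + 5·3 = 47 ✓

Yes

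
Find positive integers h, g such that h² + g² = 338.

Search for h with 338 - h² a perfect square.
h = 7: 338 - 7² = 338 - 49 = 289 = 17² ✓
So h = 7, g = 17.

h = 7, g = 17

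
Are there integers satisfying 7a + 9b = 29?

Step 1: Compute gcd(7, 9).
gcd(7, 9) = 1

Step 2: Check divisibility.
Does 1 divide 29? 29 = 1 x 29, so yes.

By the theorem on linear Diophantine equations, 7a + 9b = 29 has integer solutions if and only if gcd(7, 9) divides 29. Since 1 | 29, solutions exist.

Yes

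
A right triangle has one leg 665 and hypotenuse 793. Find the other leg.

b² = c² - a² = 628849 - 442225 = 186624
b = 432

432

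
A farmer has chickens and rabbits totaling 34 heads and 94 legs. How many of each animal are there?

Let c = chickens, r = rabbits.
Heads: c + r = 34
Legs: 2c + 4r = 94
From the first equation, c = 34 - r. Substitute:
2(34 - r) + 4r = 94
68 + 2r = 94
r = (94 - 68)/2 = 13
c = 34 - 13 = 21

Chickens: 21, Rabbits: 13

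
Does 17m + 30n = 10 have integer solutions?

Step 1: Compute gcd(17, 30).
gcd(17, 30) = 1

Step 2: Check divisibility.
Does 1 divide 10? 10 = 1 x 10, so yes.

By the theorem on linear Diophantine equations, 17m + 30n = 10 has integer solutions if and only if gcd(17, 30) divides 10. Since 1 | 10, solutions exist.

Yes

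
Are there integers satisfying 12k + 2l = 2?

Step 1: Compute gcd(12, 2).
gcd(12, 2) = 2

Step 2: Check divisibility.
Does 2 divide 2? 2 = 2 x 1, so yes.

By the theorem on linear Diophantine equations, 12k + 2l = 2 has integer solutions if and only if gcd(12, 2) divides 2. Since 2 | 2, solutions exist.

Yes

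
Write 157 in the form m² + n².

We need to find integers m, n > 0 such that m² + n² = 157.
Trying m = 6: n² = 157 - 6² = 157 - 36 = 121
n = 11
Check: 6² + 11² = 36 + 121 = 157 ✓

157 = 6² + 11²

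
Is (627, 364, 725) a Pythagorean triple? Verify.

Compute a² + b² = 627² + 364² = 393129 + 132496 = 525625
Compute c² = 725² = 525625
Since 525625 = 525625, confirmed.

Yes, it is a Pythagorean triple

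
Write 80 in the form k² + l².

We need to find integers k, l > 0 such that k² + l² = 80.
Trying k = 4: l² = 80 - 4² = 80 - 16 = 64
l = 8
Check: 4² + 8² = 16 + 64 = 80 ✓

80 = 4² + 8²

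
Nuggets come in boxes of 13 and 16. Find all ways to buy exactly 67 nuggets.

We need non-negative integers (x, y) with 13x + 16y = 67.
For each x in 0..5, check if 67 - 13x is a non-negative multiple of 16.
No x yields an integer y ≥ 0.

No solution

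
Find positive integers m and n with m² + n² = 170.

We need to find integers m, n > 0 such that m² + n² = 170.
Trying m = 1: n² = 170 - 1² = 170 - 1 = 169
n = 13
Check: 1² + 13² = 1 + 169 = 170 ✓

170 = 1² + 13²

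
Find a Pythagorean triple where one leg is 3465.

We need the other leg and hypotenuse such that 3465² + x² = c².
Take x = 7800, c = 8535: 3465² + 7800² = 12006225 + 60840000 = 72846225 = 8535² ✓
Triple: (3465, 7800, 8535)

(3465, 7800, 8535)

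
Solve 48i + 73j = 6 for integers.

Step 1: Check solvability.
gcd(48, 73) = 1
Since 1 divides 6, solutions exist.

Step 2: Apply extended Euclidean algorithm to find gcd.
We find integers such that 48*x0 + 73*y0 = 1

Step 3: Scale the particular solution.
Multiply by 6/1 = 6:
i = 210, j = -138

Step 4: Verify.
48*(210) + 73*(-138) = 6 = 6 ✓

i = 210, j = -138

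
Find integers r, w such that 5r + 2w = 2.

Step 1: Check solvability.
gcd(5, 2) = 1
Since 1 divides 2, solutions exist.

Step 2: Apply extended Euclidean algorithm to find gcd.
We find integers such that 5*x0 + 2*y0 = 1

Step 3: Scale the particular solution.
Multiply by 2/1 = 2:
r = 2, w = -4

Step 4: Verify.
5*(2) + 2*(-4) = 2 = 2 ✓

r = 2, w = -4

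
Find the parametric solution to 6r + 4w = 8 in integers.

Step 1: Compute gcd(6, 4) = 2.
Since 2 divides 8, solutions exist.

Step 2: Find a particular solution using extended Euclidean algorithm.
We get r₀ = 4, w₀ = -4.
Check: 6*4 + 4*-4 = 8 = 8 ✓

Step 3: Write the general solution.
r = 4 + (4/2)t = 4 + 2t
w = -4 - (6/2)t = -4 - 3t
for any integer t.

r = 4 + 2t, w = -4 - 3t for integer t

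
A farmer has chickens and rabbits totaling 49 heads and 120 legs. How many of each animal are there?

Let c = chickens, r = rabbits.
Heads: c + r = 49
Legs: 2c + 4r = 120
From the first equation, c = 49 - r. Substitute:
2(49 - r) + 4r = 120
98 + 2r = 120
r = (120 - 98)/2 = 11
c = 49 - 11 = 38

Chickens: 38, Rabbits: 11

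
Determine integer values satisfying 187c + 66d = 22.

Step 1: Check solvability.
gcd(187, 66) = 11
Since 11 divides 22, solutions exist.

Step 2: Apply extended Euclidean algorithm to find gcd.
We find integers such that 187*x0 + 66*y0 = 11

Step 3: Scale the particular solution.
Multiply by 22/11 = 2:
c = -2, d = 6

Step 4: Verify.
187*(-2) + 66*(6) = 22 = 22 ✓

c = -2, d = 6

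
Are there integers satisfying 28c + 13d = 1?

Step 1: Compute gcd(28, 13).
gcd(28, 13) = 1

Step 2: Check divisibility.
Does 1 divide 1? 1 = 1 x 1, so yes.

By the theorem on linear Diophantine equations, 28c + 13d = 1 has integer solutions if and only if gcd(28, 13) divides 1. Since 1 | 1, solutions exist.

Yes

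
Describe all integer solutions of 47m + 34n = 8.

Step 1: Compute gcd(47, 34) = 1.
Since 1 divides 8, solutions exist.

Step 2: Find a particular solution using extended Euclidean algorithm.
We get m₀ = -104, n₀ = 144.
Check: 47*-104 + 34*144 = 8 = 8 ✓

Step 3: Write the general solution.
m = -104 + (34/1)t = -104 + 34t
n = 144 - (47/1)t = 144 - 47t
for any integer t.

m = -104 + 34t, n = 144 - 47t for integer t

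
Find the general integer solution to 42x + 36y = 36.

Step 1: Compute gcd(42, 36) = 6.
Since 6 divides 36, solutions exist.

Step 2: Find a particular solution using extended Euclidean algorithm.
We get x₀ = 6, y₀ = -6.
Check: 42*6 + 36*-6 = 36 = 36 ✓

Step 3: Write the general solution.
x = 6 + (36/6)t = 6 + 6t
y = -6 - (42/6)t = -6 - 7t
for any integer t.

x = 6 + 6t, y = -6 - 7t for integer t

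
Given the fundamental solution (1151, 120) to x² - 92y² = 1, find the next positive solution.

Solutions to x² - Dy² = 1 are generated by powers of (x₀ + y₀√D).
The next solution satisfies x₁ + y₁√92 = (x₀ + y₀√92)², giving:
x₁ = x₀² + 92y₀² = 1151² + 92·120² = 1324801 + 1324800 = 2649601
y₁ = 2x₀y₀ = 2·1151·120 = 276240

Verify: 2649601² - 92·276240² = 7020385459201 - 7020385459200 = 1 ✓

x = 2649601, y = 276240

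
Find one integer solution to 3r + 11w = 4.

Step 1: Check solvability.
gcd(3, 11) = 1
Since 1 divides 4, solutions exist.

Step 2: Apply extended Euclidean algorithm to find gcd.
We find integers such that 3*x0 + 11*y0 = 1

Step 3: Scale the particular solution.
Multiply by 4/1 = 4:
r = 16, w = -4

Step 4: Verify.
3*(16) + 11*(-4) = 4 = 4 ✓

r = 16, w = -4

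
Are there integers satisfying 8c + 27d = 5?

Step 1: Compute gcd(8, 27).
gcd(8, 27) = 1

Step 2: Check divisibility.
Does 1 divide 5? 5 = 1 x 5, so yes.

By the theorem on linear Diophantine equations, 8c + 27d = 5 has integer solutions if and only if gcd(8, 27) divides 5. Since 1 | 5, solutions exist.

Yes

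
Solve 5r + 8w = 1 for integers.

Step 1: Check solvability.
gcd(5, 8) = 1
Since 1 divides 1, solutions exist.

Step 2: Apply extended Euclidean algorithm to find gcd.
We find integers such that 5*x0 + 8*y0 = 1

Step 3: Scale the particular solution.
Multiply by 1/1 = 1:
r = -3, w = 2

Step 4: Verify.
5*(-3) + 8*(2) = 1 = 1 ✓

r = -3, w = 2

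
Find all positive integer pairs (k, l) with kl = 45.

The positive divisors of 45 are: 1, 3, 5, 9, 15, 45.
Each divisor d gives the pair (d, 45/d):
(1, 45), (3, 15), (5, 9), (9, 5), (15, 3), (45, 1)

(1, 45), (3, 15), (5, 9), (9, 5), (15, 3), (45, 1)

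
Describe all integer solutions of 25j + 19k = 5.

Step 1: Compute gcd(25, 19) = 1.
Since 1 divides 5, solutions exist.

Step 2: Find a particular solution using extended Euclidean algorithm.
We get j₀ = -15, k₀ = 20.
Check: 25*-15 + 19*20 = 5 = 5 ✓

Step 3: Write the general solution.
j = -15 + (19/1)t = -15 + 19t
k = 20 - (25/1)t = 20 - 25t
for any integer t.

j = -15 + 19t, k = 20 - 25t for integer t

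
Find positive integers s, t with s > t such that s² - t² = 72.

Factor: s² - t² = (s+t)(s-t) = 72.
We need two factors of 72 with the same parity.
Use s+t = 36 and s-t = 2 (product 36·2 = 72).
Adding: 2s = 38, so s = 19.
Subtracting: 2t = 34, so t = 17.
Check: 19² - 17² = 361 - 289 = 72 ✓

s = 19, t = 17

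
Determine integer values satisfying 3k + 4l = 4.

Step 1: Check solvability.
gcd(3, 4) = 1
Since 1 divides 4, solutions exist.

Step 2: Apply extended Euclidean algorithm to find gcd.
We find integers such that 3*x0 + 4*y0 = 1

Step 3: Scale the particular solution.
Multiply by 4/1 = 4:
k = -4, l = 4

Step 4: Verify.
3*(-4) + 4*(4) = 4 = 4 ✓

k = -4, l = 4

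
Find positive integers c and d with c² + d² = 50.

We need to find integers c, d > 0 such that c² + d² = 50.
Trying c = 1: d² = 50 - 1² = 50 - 1 = 49
d = 7
Check: 1² + 7² = 1 + 49 = 50 ✓

50 = 1² + 7²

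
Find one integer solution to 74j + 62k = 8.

Step 1: Check solvability.
gcd(74, 62) = 2
Since 2 divides 8, solutions exist.

Step 2: Apply extended Euclidean algorithm to find gcd.
We find integers such that 74*x0 + 62*y0 = 2

Step 3: Scale the particular solution.
Multiply by 8/2 = 4:
j = -20, k = 24

Step 4: Verify.
74*(-20) + 62*(24) = 8 = 8 ✓

j = -20, k = 24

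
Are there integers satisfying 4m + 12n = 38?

Step 1: Compute gcd(4, 12).
gcd(4, 12) = 4

Step 2: Check divisibility.
Does 4 divide 38? 38 = 4 x 9 + 2, so no.

By the theorem on linear Diophantine equations, 4m + 12n = 38 has integer solutions if and only if gcd(4, 12) divides 38. Since 4 does not divide 38, no solutions exist.

No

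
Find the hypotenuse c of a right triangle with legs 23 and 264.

c² = a² + b² = 23² + 264² = 529 + 69696 = 70225
c = 265

265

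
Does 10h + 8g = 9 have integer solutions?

Step 1: Compute gcd(10, 8).
gcd(10, 8) = 2

Step 2: Check divisibility.
Does 2 divide 9? 9 = 2 x 4 + 1, so no.

By the theorem on linear Diophantine equations, 10h + 8g = 9 has integer solutions if and only if gcd(10, 8) divides 9. Since 2 does not divide 9, no solutions exist.

No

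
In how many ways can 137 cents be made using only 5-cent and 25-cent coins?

We need non-negative integers (x, y) with 5x + 25y = 137.
For each x from 0 to 27, check if (137 - 5x) is a non-negative multiple of 25.
Solutions (x, y): none
Count: 0

0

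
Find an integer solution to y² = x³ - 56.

Try small integer x values and check whether x³ - 56 is a perfect square.
x = 18: x³ - 56 = 18³ - 56 = 5832 - 56 = 5776
Is 5776 a perfect square? 76² = 5776 ✓
So (x, y) = (18, -76) is a solution.

x = 18, y = -76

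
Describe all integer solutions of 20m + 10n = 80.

Step 1: Compute gcd(20, 10) = 10.
Since 10 divides 80, solutions exist.

Step 2: Find a particular solution using extended Euclidean algorithm.
We get m₀ = 0, n₀ = 8.
Check: 20*0 + 10*8 = 80 = 80 ✓

Step 3: Write the general solution.
m = 0 + (10/10)t = 0 + 1t
n = 8 - (20/10)t = 8 - 2t
for any integer t.

m = 0 + 1t, n = 8 - 2t for integer t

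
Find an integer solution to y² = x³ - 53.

Try small integer x values and check whether x³ - 53 is a perfect square.
x = 29: x³ - 53 = 29³ - 53 = 24389 - 53 = 24336
Is 24336 a perfect square? 156² = 24336 ✓
So (x, y) = (29, -156) is a solution.

x = 29, y = -156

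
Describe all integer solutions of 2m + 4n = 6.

Step 1: Compute gcd(2, 4) = 2.
Since 2 divides 6, solutions exist.

Step 2: Find a particular solution using extended Euclidean algorithm.
We get m₀ = 3, n₀ = 0.
Check: 2*3 + 4*0 = 6 = 6 ✓

Step 3: Write the general solution.
m = 3 + (4/2)t = 3 + 2t
n = 0 - (2/2)t = 0 - 1t
for any integer t.

m = 3 + 2t, n = 0 - 1t for integer t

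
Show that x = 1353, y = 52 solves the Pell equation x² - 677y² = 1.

Compute x² = 1353² = 1830609
Compute 677y² = 677·52² = 677·2704 = 1830608
x² - 677y² = 1830609 - 1830608 = 1
Since this equals 1, (1353, 52) is a solution.

Yes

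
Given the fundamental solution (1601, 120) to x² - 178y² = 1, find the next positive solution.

Solutions to x² - Dy² = 1 are generated by powers of (x₀ + y₀√D).
The next solution satisfies x₁ + y₁√178 = (x₀ + y₀√178)², giving:
x₁ = x₀² + 178y₀² = 1601² + 178·120² = 2563201 + 2563200 = 5126401
y₁ = 2x₀y₀ = 2·1601·120 = 384240

Verify: 5126401² - 178·384240² = 26279987212801 - 26279987212800 = 1 ✓

x = 5126401, y = 384240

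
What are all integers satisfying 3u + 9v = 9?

Step 1: Compute gcd(3, 9) = 3.
Since 3 divides 9, solutions exist.

Step 2: Find a particular solution using extended Euclidean algorithm.
We get u₀ = 3, v₀ = 0.
Check: 3*3 + 9*0 = 9 = 9 ✓

Step 3: Write the general solution.
u = 3 + (9/3)t = 3 + 3t
v = 0 - (3/3)t = 0 - 1t
for any integer t.

u = 3 + 3t, v = 0 - 1t for integer t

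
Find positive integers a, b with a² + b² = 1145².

We need a² + b² = 1145² = 1311025.
Trying: 423² + 1064² = 178929 + 1132096 = 1311025 ✓

(423, 1064, 1145)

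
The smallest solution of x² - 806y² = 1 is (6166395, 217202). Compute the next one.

Solutions to x² - Dy² = 1 are generated by powers of (x₀ + y₀√D).
The next solution satisfies x₁ + y₁√806 = (x₀ + y₀√806)², giving:
x₁ = x₀² + 806y₀² = 6166395² + 806·217202² = 38024427296025 + 38024427296024 = 76048854592049
y₁ = 2x₀y₀ = 2·6166395·217202 = 2678706653580

Verify: 76048854592049² - 806·2678706653580² = 5783428284762612274214018401 - 5783428284762612274214018400 = 1 ✓

x = 76048854592049, y = 2678706653580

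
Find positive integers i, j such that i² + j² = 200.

Search for i with 200 - i² a perfect square.
i = 2: 200 - 2² = 200 - 4 = 196 = 14² ✓
So i = 2, j = 14.

i = 2, j = 14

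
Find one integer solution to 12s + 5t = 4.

Step 1: Check solvability.
gcd(12, 5) = 1
Since 1 divides 4, solutions exist.

Step 2: Apply extended Euclidean algorithm to find gcd.
We find integers such that 12*x0 + 5*y0 = 1

Step 3: Scale the particular solution.
Multiply by 4/1 = 4:
s = -8, t = 20

Step 4: Verify.
12*(-8) + 5*(20) = 4 = 4 ✓

s = -8, t = 20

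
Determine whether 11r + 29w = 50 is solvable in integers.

Step 1: Compute gcd(11, 29).
gcd(11, 29) = 1

Step 2: Check divisibility.
Does 1 divide 50? 50 = 1 x 50, so yes.

By the theorem on linear Diophantine equations, 11r + 29w = 50 has integer solutions if and only if gcd(11, 29) divides 50. Since 1 | 50, solutions exist.

Yes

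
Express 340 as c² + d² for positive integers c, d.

We need to find integers c, d > 0 such that c² + d² = 340.
Trying c = 4: d² = 340 - 4² = 340 - 16 = 324
d = 18
Check: 4² + 18² = 16 + 324 = 340 ✓

340 = 4² + 18²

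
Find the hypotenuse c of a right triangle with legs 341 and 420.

c² = a² + b² = 341² + 420² = 116281 + 176400 = 292681
c = 541

541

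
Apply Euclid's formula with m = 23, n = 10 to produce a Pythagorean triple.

a = m² - n² = 23² - 10² = 529 - 100 = 429
b = 2mn = 2·23·10 = 460
c = m² + n² = 529 + 100 = 629
Verify: 429² + 460² = 184041 + 211600 = 395641 = 629² ✓

(429, 460, 629)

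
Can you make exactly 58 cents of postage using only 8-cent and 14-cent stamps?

We need non-negative x, y with 8x + 14y = 58.
gcd(8, 14) = 2 divides 58, so integer solutions exist.
Search for a non-negative one: x = 2 gives 14y = 58 - 16 = 42, so y = 3.
Check: 8·2 + 14·3 = 58 ✓

Yes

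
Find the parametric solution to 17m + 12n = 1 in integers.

Step 1: Compute gcd(17, 12) = 1.
Since 1 divides 1, solutions exist.

Step 2: Find a particular solution using extended Euclidean algorithm.
We get m₀ = 5, n₀ = -7.
Check: 17*5 + 12*-7 = 1 = 1 ✓

Step 3: Write the general solution.
m = 5 + (12/1)t = 5 + 12t
n = -7 - (17/1)t = -7 - 17t
for any integer t.

m = 5 + 12t, n = -7 - 17t for integer t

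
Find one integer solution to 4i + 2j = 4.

Step 1: Check solvability.
gcd(4, 2) = 2
Since 2 divides 4, solutions exist.

Step 2: Apply extended Euclidean algorithm to find gcd.
We find integers such that 4*x0 + 2*y0 = 2

Step 3: Scale the particular solution.
Multiply by 4/2 = 2:
i = 0, j = 2

Step 4: Verify.
4*(0) + 2*(2) = 4 = 4 ✓

i = 0, j = 2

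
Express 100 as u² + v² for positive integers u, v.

We need to find integers u, v > 0 such that u² + v² = 100.
Trying u = 6: v² = 100 - 6² = 100 - 36 = 64
v = 8
Check: 6² + 8² = 36 + 64 = 100 ✓

100 = 6² + 8²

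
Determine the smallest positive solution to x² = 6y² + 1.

We seek the smallest positive integers (x, y) with x² - 6y² = 1, i.e., x² = 6y² + 1.
Try successive y values:
y = 1: x² = 6·1² + 1 = 7, not a perfect square
y = 2: x² = 6·2² + 1 = 25, x = 5 ✓

Verify: 5² - 6·2² = 25 - 24 = 1 ✓

x = 5, y = 2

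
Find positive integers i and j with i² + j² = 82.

We need to find integers i, j > 0 such that i² + j² = 82.
Trying i = 1: j² = 82 - 1² = 82 - 1 = 81
j = 9
Check: 1² + 9² = 1 + 81 = 82 ✓

82 = 1² + 9²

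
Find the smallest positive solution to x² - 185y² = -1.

We need x² = 185y² - 1. Try successive y:
y = 1: x² = 185·1² - 1 = 184, not a perfect square
y = 2: x² = 185·2² - 1 = 739, not a perfect square
y = 3: x² = 185·3² - 1 = 1664, not a perfect square
...
y = 5: x² = 185·5² - 1 = 4624 = 68² ✓
Check: 68² - 185·5² = 4624 - 4625 = -1 ✓

x = 68, y = 5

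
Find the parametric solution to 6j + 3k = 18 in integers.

Step 1: Compute gcd(6, 3) = 3.
Since 3 divides 18, solutions exist.

Step 2: Find a particular solution using extended Euclidean algorithm.
We get j₀ = 0, k₀ = 6.
Check: 6*0 + 3*6 = 18 = 18 ✓

Step 3: Write the general solution.
j = 0 + (3/3)t = 0 + 1t
k = 6 - (6/3)t = 6 - 2t
for any integer t.

j = 0 + 1t, k = 6 - 2t for integer t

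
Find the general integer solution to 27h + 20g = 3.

Step 1: Compute gcd(27, 20) = 1.
Since 1 divides 3, solutions exist.

Step 2: Find a particular solution using extended Euclidean algorithm.
We get h₀ = 9, g₀ = -12.
Check: 27*9 + 20*-12 = 3 = 3 ✓

Step 3: Write the general solution.
h = 9 + (20/1)t = 9 + 20t
g = -12 - (27/1)t = -12 - 27t
for any integer t.

h = 9 + 20t, g = -12 - 27t for integer t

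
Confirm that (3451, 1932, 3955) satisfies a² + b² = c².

Compute a² + b² = 3451² + 1932² = 11909401 + 3732624 = 15642025
Compute c² = 3955² = 15642025
Since 15642025 = 15642025, confirmed.

Yes, it is a Pythagorean triple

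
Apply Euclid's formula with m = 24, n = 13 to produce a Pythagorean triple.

a = m² - n² = 24² - 13² = 576 - 169 = 407
b = 2mn = 2·24·13 = 624
c = m² + n² = 576 + 169 = 745
Verify: 407² + 624² = 165649 + 389376 = 555025 = 745² ✓

(407, 624, 745)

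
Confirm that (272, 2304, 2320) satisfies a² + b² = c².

Compute a² + b² = 272² + 2304² = 73984 + 5308416 = 5382400
Compute c² = 2320² = 5382400
Since 5382400 = 5382400, confirmed.

Yes, it is a Pythagorean triple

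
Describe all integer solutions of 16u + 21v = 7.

Step 1: Compute gcd(16, 21) = 1.
Since 1 divides 7, solutions exist.

Step 2: Find a particular solution using extended Euclidean algorithm.
We get u₀ = 28, v₀ = -21.
Check: 16*28 + 21*-21 = 7 = 7 ✓

Step 3: Write the general solution.
u = 28 + (21/1)t = 28 + 21t
v = -21 - (16/1)t = -21 - 16t
for any integer t.

u = 28 + 21t, v = -21 - 16t for integer t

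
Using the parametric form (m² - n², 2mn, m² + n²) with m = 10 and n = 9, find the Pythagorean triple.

a = m² - n² = 100 - 81 = 19
b = 2mn = 2·10·9 = 180
c = m² + n² = 100 + 81 = 181
Verify: 19² + 180² = 361 + 32400 = 32761 = 181² ✓

(19, 180, 181)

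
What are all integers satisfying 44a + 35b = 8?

Step 1: Compute gcd(44, 35) = 1.
Since 1 divides 8, solutions exist.

Step 2: Find a particular solution using extended Euclidean algorithm.
We get a₀ = 32, b₀ = -40.
Check: 44*32 + 35*-40 = 8 = 8 ✓

Step 3: Write the general solution.
a = 32 + (35/1)t = 32 + 35t
b = -40 - (44/1)t = -40 - 44t
for any integer t.

a = 32 + 35t, b = -40 - 44t for integer t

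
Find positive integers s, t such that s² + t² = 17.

Search for s with 17 - s² a perfect square.
s = 1: 17 - 1² = 17 - 1 = 16 = 4² ✓
So s = 1, t = 4.

s = 1, t = 4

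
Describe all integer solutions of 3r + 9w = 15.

Step 1: Compute gcd(3, 9) = 3.
Since 3 divides 15, solutions exist.

Step 2: Find a particular solution using extended Euclidean algorithm.
We get r₀ = 5, w₀ = 0.
Check: 3*5 + 9*0 = 15 = 15 ✓

Step 3: Write the general solution.
r = 5 + (9/3)t = 5 + 3t
w = 0 - (3/3)t = 0 - 1t
for any integer t.

r = 5 + 3t, w = 0 - 1t for integer t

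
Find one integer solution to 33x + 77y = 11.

Step 1: Check solvability.
gcd(33, 77) = 11
Since 11 divides 11, solutions exist.

Step 2: Apply extended Euclidean algorithm to find gcd.
We find integers such that 33*x0 + 77*y0 = 11

Step 3: Scale the particular solution.
Multiply by 11/11 = 1:
x = -2, y = 1

Step 4: Verify.
33*(-2) + 77*(1) = 11 = 11 ✓

x = -2, y = 1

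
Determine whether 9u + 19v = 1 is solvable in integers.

Step 1: Compute gcd(9, 19).
gcd(9, 19) = 1

Step 2: Check divisibility.
Does 1 divide 1? 1 = 1 x 1, so yes.

By the theorem on linear Diophantine equations, 9u + 19v = 1 has integer solutions if and only if gcd(9, 19) divides 1. Since 1 | 1, solutions exist.

Yes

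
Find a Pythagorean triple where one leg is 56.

We need the other leg and hypotenuse such that 56² + x² = c².
Take x = 783, c = 785: 56² + 783² = 3136 + 613089 = 616225 = 785² ✓
Triple: (783, 56, 785)

(783, 56, 785)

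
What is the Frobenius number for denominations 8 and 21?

For two coprime denominations a and b, the Frobenius number (largest value not representable as a non-negative combination) is ab - a - b.
Here gcd(8, 21) = 1, so they are coprime.
F(8, 21) = 8·21 - 8 - 21 = 168 - 29 = 139

139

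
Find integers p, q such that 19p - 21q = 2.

Step 1: Check solvability.
gcd(19, 21) = 1
Since 1 divides 2, solutions exist.

Step 2: Apply extended Euclidean algorithm to find gcd.
We find integers such that 19*x0 + 21*y0 = 1

Step 3: Scale the particular solution.
Multiply by 2/1 = 2:
p = 20, q = 18

Step 4: Verify.
19*(20) - 21*(18) = 2 = 2 ✓

p = 20, q = 18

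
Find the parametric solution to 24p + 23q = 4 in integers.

Step 1: Compute gcd(24, 23) = 1.
Since 1 divides 4, solutions exist.

Step 2: Find a particular solution using extended Euclidean algorithm.
We get p₀ = 4, q₀ = -4.
Check: 24*4 + 23*-4 = 4 = 4 ✓

Step 3: Write the general solution.
p = 4 + (23/1)t = 4 + 23t
q = -4 - (24/1)t = -4 - 24t
for any integer t.

p = 4 + 23t, q = -4 - 24t for integer t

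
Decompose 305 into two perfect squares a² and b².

We need to find integers a, b > 0 such that a² + b² = 305.
Trying a = 4: b² = 305 - 4² = 305 - 16 = 289
b = 17
Check: 4² + 17² = 16 + 289 = 305 ✓

305 = 4² + 17²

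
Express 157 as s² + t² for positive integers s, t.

We need to find integers s, t > 0 such that s² + t² = 157.
Trying s = 6: t² = 157 - 6² = 157 - 36 = 121
t = 11
Check: 6² + 11² = 36 + 121 = 157 ✓

157 = 6² + 11²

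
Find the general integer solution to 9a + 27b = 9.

Step 1: Compute gcd(9, 27) = 9.
Since 9 divides 9, solutions exist.

Step 2: Find a particular solution using extended Euclidean algorithm.
We get a₀ = 1, b₀ = 0.
Check: 9*1 + 27*0 = 9 = 9 ✓

Step 3: Write the general solution.
a = 1 + (27/9)t = 1 + 3t
b = 0 - (9/9)t = 0 - 1t
for any integer t.

a = 1 + 3t, b = 0 - 1t for integer t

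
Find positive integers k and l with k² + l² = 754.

We need to find integers k, l > 0 such that k² + l² = 754.
Trying k = 5: l² = 754 - 5² = 754 - 25 = 729
l = 27
Check: 5² + 27² = 25 + 729 = 754 ✓

754 = 5² + 27²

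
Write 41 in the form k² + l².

We need to find integers k, l > 0 such that k² + l² = 41.
Trying k = 4: l² = 41 - 4² = 41 - 16 = 25
l = 5
Check: 4² + 5² = 16 + 25 = 41 ✓

41 = 4² + 5²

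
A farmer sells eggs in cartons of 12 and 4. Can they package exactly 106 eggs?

We need non-negative a, b with 12a + 4b = 106.
gcd(12, 4) = 4, and 4 does not divide 106.
No integer solutions exist.

No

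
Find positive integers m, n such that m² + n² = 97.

Search for m with 97 - m² a perfect square.
m = 4: 97 - 4² = 97 - 16 = 81 = 9² ✓
So m = 4, n = 9.

m = 4, n = 9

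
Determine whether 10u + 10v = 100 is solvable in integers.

Step 1: Compute gcd(10, 10).
gcd(10, 10) = 10

Step 2: Check divisibility.
Does 10 divide 100? 100 = 10 x 10, so yes.

By the theorem on linear Diophantine equations, 10u + 10v = 100 has integer solutions if and only if gcd(10, 10) divides 100. Since 10 | 100, solutions exist.

Yes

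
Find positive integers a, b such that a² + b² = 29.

Search for a with 29 - a² a perfect square.
a = 2: 29 - 2² = 29 - 4 = 25 = 5² ✓
So a = 2, b = 5.

a = 2, b = 5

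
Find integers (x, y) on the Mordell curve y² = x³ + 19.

Try small integer x values and check whether x³ + 19 is a perfect square.
x = 5: x³ + 19 = 5³ + 19 = 125 + 19 = 144
Is 144 a perfect square? 12² = 144 ✓
So (x, y) = (5, -12) is a solution.

x = 5, y = -12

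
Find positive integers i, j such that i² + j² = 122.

Search for i with 122 - i² a perfect square.
i = 1: 122 - 1² = 122 - 1 = 121 = 11² ✓
So i = 1, j = 11.

i = 1, j = 11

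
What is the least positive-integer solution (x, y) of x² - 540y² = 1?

We seek the smallest positive integers (x, y) with x² - 540y² = 1, i.e., x² = 540y² + 1.
Try successive y values:
y = 1: x² = 540·1² + 1 = 541, not a perfect square
y = 2: x² = 540·2² + 1 = 2161, not a perfect square
y = 3: x² = 540·3² + 1 = 4861, not a perfect square
... continuing the search (or via continued fractions) ...
y = 5124: x² = 540·5124² + 1 = 14177903041, x = 119071 ✓

Verify: 119071² - 540·5124² = 14177903041 - 14177903040 = 1 ✓

x = 119071, y = 5124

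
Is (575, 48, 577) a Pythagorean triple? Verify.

Compute a² + b² = 575² + 48² = 330625 + 2304 = 332929
Compute c² = 577² = 332929
Since 332929 = 332929, confirmed.

Yes, it is a Pythagorean triple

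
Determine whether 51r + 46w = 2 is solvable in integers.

Step 1: Compute gcd(51, 46).
gcd(51, 46) = 1

Step 2: Check divisibility.
Does 1 divide 2? 2 = 1 x 2, so yes.

By the theorem on linear Diophantine equations, 51r + 46w = 2 has integer solutions if and only if gcd(51, 46) divides 2. Since 1 | 2, solutions exist.

Yes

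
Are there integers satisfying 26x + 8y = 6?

Step 1: Compute gcd(26, 8).
gcd(26, 8) = 2

Step 2: Check divisibility.
Does 2 divide 6? 6 = 2 x 3, so yes.

By the theorem on linear Diophantine equations, 26x + 8y = 6 has integer solutions if and only if gcd(26, 8) divides 6. Since 2 | 6, solutions exist.

Yes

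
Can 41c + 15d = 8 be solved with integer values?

Step 1: Compute gcd(41, 15).
gcd(41, 15) = 1

Step 2: Check divisibility.
Does 1 divide 8? 8 = 1 x 8, so yes.

By the theorem on linear Diophantine equations, 41c + 15d = 8 has integer solutions if and only if gcd(41, 15) divides 8. Since 1 | 8, solutions exist.

Yes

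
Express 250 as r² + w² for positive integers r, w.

We need to find integers r, w > 0 such that r² + w² = 250.
Trying r = 5: w² = 250 - 5² = 250 - 25 = 225
w = 15
Check: 5² + 15² = 25 + 225 = 250 ✓

250 = 5² + 15²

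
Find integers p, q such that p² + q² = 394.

We need to find integers p, q > 0 such that p² + q² = 394.
Trying p = 13: q² = 394 - 13² = 394 - 169 = 225
q = 15
Check: 13² + 15² = 169 + 225 = 394 ✓

394 = 13² + 15²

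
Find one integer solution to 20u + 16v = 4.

Step 1: Check solvability.
gcd(20, 16) = 4
Since 4 divides 4, solutions exist.

Step 2: Apply extended Euclidean algorithm to find gcd.
We find integers such that 20*x0 + 16*y0 = 4

Step 3: Scale the particular solution.
Multiply by 4/4 = 1:
u = 1, v = -1

Step 4: Verify.
20*(1) + 16*(-1) = 4 = 4 ✓

u = 1, v = -1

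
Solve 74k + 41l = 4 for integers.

Step 1: Check solvability.
gcd(74, 41) = 1
Since 1 divides 4, solutions exist.

Step 2: Apply extended Euclidean algorithm to find gcd.
We find integers such that 74*x0 + 41*y0 = 1

Step 3: Scale the particular solution.
Multiply by 4/1 = 4:
k = 20, l = -36

Step 4: Verify.
74*(20) + 41*(-36) = 4 = 4 ✓

k = 20, l = -36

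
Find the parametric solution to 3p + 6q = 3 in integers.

Step 1: Compute gcd(3, 6) = 3.
Since 3 divides 3, solutions exist.

Step 2: Find a particular solution using extended Euclidean algorithm.
We get p₀ = 1, q₀ = 0.
Check: 3*1 + 6*0 = 3 = 3 ✓

Step 3: Write the general solution.
p = 1 + (6/3)t = 1 + 2t
q = 0 - (3/3)t = 0 - 1t
for any integer t.

p = 1 + 2t, q = 0 - 1t for integer t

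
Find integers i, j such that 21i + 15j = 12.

Step 1: Check solvability.
gcd(21, 15) = 3
Since 3 divides 12, solutions exist.

Step 2: Apply extended Euclidean algorithm to find gcd.
We find integers such that 21*x0 + 15*y0 = 3

Step 3: Scale the particular solution.
Multiply by 12/3 = 4:
i = -8, j = 12

Step 4: Verify.
21*(-8) + 15*(12) = 12 = 12 ✓

i = -8, j = 12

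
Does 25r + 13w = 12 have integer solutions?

Step 1: Compute gcd(25, 13).
gcd(25, 13) = 1

Step 2: Check divisibility.
Does 1 divide 12? 12 = 1 x 12, so yes.

By the theorem on linear Diophantine equations, 25r + 13w = 12 has integer solutions if and only if gcd(25, 13) divides 12. Since 1 | 12, solutions exist.

Yes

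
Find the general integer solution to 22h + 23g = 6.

Step 1: Compute gcd(22, 23) = 1.
Since 1 divides 6, solutions exist.

Step 2: Find a particular solution using extended Euclidean algorithm.
We get h₀ = -6, g₀ = 6.
Check: 22*-6 + 23*6 = 6 = 6 ✓

Step 3: Write the general solution.
h = -6 + (23/1)t = -6 + 23t
g = 6 - (22/1)t = 6 - 22t
for any integer t.

h = -6 + 23t, g = 6 - 22t for integer t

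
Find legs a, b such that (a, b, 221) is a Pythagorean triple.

We need a² + b² = 221² = 48841.
Trying: 171² + 140² = 29241 + 19600 = 48841 ✓

(171, 140, 221)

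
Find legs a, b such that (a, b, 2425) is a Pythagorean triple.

We need a² + b² = 2425² = 5880625.
Trying: 2415² + 220² = 5832225 + 48400 = 5880625 ✓

(2415, 220, 2425)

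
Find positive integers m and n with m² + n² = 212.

We need to find integers m, n > 0 such that m² + n² = 212.
Trying m = 4: n² = 212 - 4² = 212 - 16 = 196
n = 14
Check: 4² + 14² = 16 + 196 = 212 ✓

212 = 4² + 14²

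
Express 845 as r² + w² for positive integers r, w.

We need to find integers r, w > 0 such that r² + w² = 845.
Trying r = 2: w² = 845 - 2² = 845 - 4 = 841
w = 29
Check: 2² + 29² = 4 + 841 = 845 ✓

845 = 2² + 29²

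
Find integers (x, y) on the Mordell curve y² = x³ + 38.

Try small integer x values and check whether x³ + 38 is a perfect square.
x = 11: x³ + 38 = 11³ + 38 = 1331 + 38 = 1369
Is 1369 a perfect square? 37² = 1369 ✓
So (x, y) = (11, 37) is a solution.

x = 11, y = 37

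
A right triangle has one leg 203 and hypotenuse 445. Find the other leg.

b² = c² - a² = 198025 - 41209 = 156816
b = 396

396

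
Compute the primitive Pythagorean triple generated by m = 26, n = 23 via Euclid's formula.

a = m² - n² = 26² - 23² = 676 - 529 = 147
b = 2mn = 2·26·23 = 1196
c = m² + n² = 676 + 529 = 1205
Verify: 147² + 1196² = 21609 + 1430416 = 1452025 = 1205² ✓

(147, 1196, 1205)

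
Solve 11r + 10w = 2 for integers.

Step 1: Check solvability.
gcd(11, 10) = 1
Since 1 divides 2, solutions exist.

Step 2: Apply extended Euclidean algorithm to find gcd.
We find integers such that 11*x0 + 10*y0 = 1

Step 3: Scale the particular solution.
Multiply by 2/1 = 2:
r = 2, w = -2

Step 4: Verify.
11*(2) + 10*(-2) = 2 = 2 ✓

r = 2, w = -2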